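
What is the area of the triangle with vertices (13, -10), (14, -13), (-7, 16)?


Area = |x1(y2-y3) + x2(y3-y1) + x3(y1-y2)| / 2
= |13*(-13-16) + 14*(16--10) + -7*(-10--13)| / 2
= 17

17


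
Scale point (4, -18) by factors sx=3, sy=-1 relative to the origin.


Scaling: (x*sx, y*sy) = (4*3, -18*-1) = (12, 18)

(12, 18)


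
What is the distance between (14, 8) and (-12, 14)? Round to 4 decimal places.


d = sqrt((-12-14)^2 + (14-8)^2) = 26.6833

26.6833


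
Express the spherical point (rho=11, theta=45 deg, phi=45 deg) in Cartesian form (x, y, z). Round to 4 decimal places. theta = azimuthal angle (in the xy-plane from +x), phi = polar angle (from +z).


x = 11 * sin(45) * cos(45) = 5.5
y = 11 * sin(45) * sin(45) = 5.5
z = 11 * cos(45) = 7.7782

(5.5, 5.5, 7.7782)


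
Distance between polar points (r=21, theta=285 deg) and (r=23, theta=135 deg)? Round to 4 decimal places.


d = sqrt(r1^2 + r2^2 - 2*r1*r2*cos(t2-t1))
d = sqrt(21^2 + 23^2 - 2*21*23*cos(135-285)) = 42.5039

42.5039


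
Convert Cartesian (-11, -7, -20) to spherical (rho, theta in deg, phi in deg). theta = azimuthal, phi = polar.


rho = sqrt((-11)^2 + (-7)^2 + (-20)^2) = 23.8747
theta = atan2(-7, -11) = 212.4712 deg
phi = acos(-20/23.8747) = 146.8989 deg

rho = 23.8747, theta = 212.4712 deg, phi = 146.8989 deg


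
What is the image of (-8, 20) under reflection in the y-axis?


Reflection across y-axis: (x, y) -> (-x, y)
(-8, 20) -> (8, 20)

(8, 20)


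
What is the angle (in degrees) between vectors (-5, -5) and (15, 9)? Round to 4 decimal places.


dot = -5*15 + -5*9 = -120
|u| = 7.0711, |v| = 17.4929
cos(angle) = -0.9701
angle = 165.9638 degrees

165.9638 degrees


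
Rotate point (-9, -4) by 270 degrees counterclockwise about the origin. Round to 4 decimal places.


x' = -9*cos(270) - -4*sin(270) = -4
y' = -9*sin(270) + -4*cos(270) = 9

(-4, 9)


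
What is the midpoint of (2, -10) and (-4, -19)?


Midpoint = ((2+-4)/2, (-10+-19)/2) = (-1, -14.5)

(-1, -14.5)


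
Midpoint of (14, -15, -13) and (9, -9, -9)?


Midpoint = ((14+9)/2, (-15+-9)/2, (-13+-9)/2) = (11.5, -12, -11)

(11.5, -12, -11)


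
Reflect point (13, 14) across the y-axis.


Reflection across y-axis: (x, y) -> (-x, y)
(13, 14) -> (-13, 14)

(-13, 14)


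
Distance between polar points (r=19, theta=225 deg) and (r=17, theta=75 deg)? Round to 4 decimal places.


d = sqrt(r1^2 + r2^2 - 2*r1*r2*cos(t2-t1))
d = sqrt(19^2 + 17^2 - 2*19*17*cos(75-225)) = 34.7772

34.7772


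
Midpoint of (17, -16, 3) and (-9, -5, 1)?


Midpoint = ((17+-9)/2, (-16+-5)/2, (3+1)/2) = (4, -10.5, 2)

(4, -10.5, 2)


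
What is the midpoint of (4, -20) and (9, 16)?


Midpoint = ((4+9)/2, (-20+16)/2) = (6.5, -2)

(6.5, -2)


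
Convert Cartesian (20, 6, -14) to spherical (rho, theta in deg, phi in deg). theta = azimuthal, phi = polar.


rho = sqrt(20^2 + 6^2 + (-14)^2) = 25.1396
theta = atan2(6, 20) = 16.6992 deg
phi = acos(-14/25.1396) = 123.841 deg

rho = 25.1396, theta = 16.6992 deg, phi = 123.841 deg


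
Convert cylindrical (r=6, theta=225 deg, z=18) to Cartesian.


x = 6 * cos(225) = -4.2426
y = 6 * sin(225) = -4.2426
z = 18

(-4.2426, -4.2426, 18)


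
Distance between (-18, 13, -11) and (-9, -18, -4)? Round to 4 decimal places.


d = sqrt((-9--18)^2 + (-18-13)^2 + (-4--11)^2) = 33.0303

33.0303


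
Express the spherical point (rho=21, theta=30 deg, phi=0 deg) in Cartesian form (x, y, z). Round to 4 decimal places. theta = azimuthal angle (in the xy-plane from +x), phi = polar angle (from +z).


x = 21 * sin(0) * cos(30) = 0
y = 21 * sin(0) * sin(30) = 0
z = 21 * cos(0) = 21

(0, 0, 21)


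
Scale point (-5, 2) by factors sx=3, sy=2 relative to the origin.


Scaling: (x*sx, y*sy) = (-5*3, 2*2) = (-15, 4)

(-15, 4)


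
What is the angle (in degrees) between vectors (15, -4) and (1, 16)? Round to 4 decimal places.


dot = 15*1 + -4*16 = -49
|u| = 15.5242, |v| = 16.0312
cos(angle) = -0.1969
angle = 101.3551 degrees

101.3551 degrees


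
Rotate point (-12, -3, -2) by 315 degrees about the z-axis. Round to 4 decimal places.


x' = -12*cos(315) - -3*sin(315) = -10.6066
y' = -12*sin(315) + -3*cos(315) = 6.364
z' = -2

(-10.6066, 6.364, -2)


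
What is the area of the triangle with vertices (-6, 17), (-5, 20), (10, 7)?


Area = |x1(y2-y3) + x2(y3-y1) + x3(y1-y2)| / 2
= |-6*(20-7) + -5*(7-17) + 10*(17-20)| / 2
= 29

29


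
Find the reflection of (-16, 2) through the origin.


Reflection through origin: (x, y) -> (-x, -y)
(-16, 2) -> (16, -2)

(16, -2)


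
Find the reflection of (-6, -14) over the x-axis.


Reflection across x-axis: (x, y) -> (x, -y)
(-6, -14) -> (-6, 14)

(-6, 14)


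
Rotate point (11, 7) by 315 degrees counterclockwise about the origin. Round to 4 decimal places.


x' = 11*cos(315) - 7*sin(315) = 12.7279
y' = 11*sin(315) + 7*cos(315) = -2.8284

(12.7279, -2.8284)


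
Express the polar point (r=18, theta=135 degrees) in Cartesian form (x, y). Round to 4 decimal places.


x = 18 * cos(135) = -12.7279
y = 18 * sin(135) = 12.7279

(-12.7279, 12.7279)


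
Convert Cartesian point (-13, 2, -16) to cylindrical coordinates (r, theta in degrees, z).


r = sqrt((-13)^2 + 2^2) = 13.1529
theta = atan2(2, -13) = 171.2538 deg
z = -16

r = 13.1529, theta = 171.2538 deg, z = -16


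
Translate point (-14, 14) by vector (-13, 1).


Translation: (x+dx, y+dy) = (-14+-13, 14+1) = (-27, 15)

(-27, 15)


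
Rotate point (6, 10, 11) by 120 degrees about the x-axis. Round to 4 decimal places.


x' = 6
y' = 10*cos(120) - 11*sin(120) = -14.5263
z' = 10*sin(120) + 11*cos(120) = 3.1603

(6, -14.5263, 3.1603)


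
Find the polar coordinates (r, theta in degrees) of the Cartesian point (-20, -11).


r = sqrt((-20)^2 + (-11)^2) = 22.8254
theta = atan2(-11, -20) = 208.8108 degrees

r = 22.8254, theta = 208.8108 degrees


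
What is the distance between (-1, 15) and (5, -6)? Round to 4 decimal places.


d = sqrt((5--1)^2 + (-6-15)^2) = 21.8403

21.8403


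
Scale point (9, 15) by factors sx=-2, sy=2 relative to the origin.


Scaling: (x*sx, y*sy) = (9*-2, 15*2) = (-18, 30)

(-18, 30)


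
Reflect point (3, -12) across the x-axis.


Reflection across x-axis: (x, y) -> (x, -y)
(3, -12) -> (3, 12)

(3, 12)


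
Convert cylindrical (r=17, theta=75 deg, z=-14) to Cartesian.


x = 17 * cos(75) = 4.3999
y = 17 * sin(75) = 16.4207
z = -14

(4.3999, 16.4207, -14)


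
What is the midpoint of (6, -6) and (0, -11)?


Midpoint = ((6+0)/2, (-6+-11)/2) = (3, -8.5)

(3, -8.5)


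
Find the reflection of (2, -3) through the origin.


Reflection through origin: (x, y) -> (-x, -y)
(2, -3) -> (-2, 3)

(-2, 3)


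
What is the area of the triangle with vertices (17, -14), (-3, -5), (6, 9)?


Area = |x1(y2-y3) + x2(y3-y1) + x3(y1-y2)| / 2
= |17*(-5-9) + -3*(9--14) + 6*(-14--5)| / 2
= 180.5

180.5


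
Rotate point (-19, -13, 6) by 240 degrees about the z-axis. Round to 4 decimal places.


x' = -19*cos(240) - -13*sin(240) = -1.7583
y' = -19*sin(240) + -13*cos(240) = 22.9545
z' = 6

(-1.7583, 22.9545, 6)


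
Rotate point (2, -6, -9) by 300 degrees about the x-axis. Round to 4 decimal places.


x' = 2
y' = -6*cos(300) - -9*sin(300) = -10.7942
z' = -6*sin(300) + -9*cos(300) = 0.6962

(2, -10.7942, 0.6962)


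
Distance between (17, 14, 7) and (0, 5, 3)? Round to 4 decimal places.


d = sqrt((0-17)^2 + (5-14)^2 + (3-7)^2) = 19.6469

19.6469


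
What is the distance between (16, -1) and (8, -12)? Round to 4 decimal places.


d = sqrt((8-16)^2 + (-12--1)^2) = 13.6015

13.6015


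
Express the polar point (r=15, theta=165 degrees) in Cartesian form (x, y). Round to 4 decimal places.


x = 15 * cos(165) = -14.4889
y = 15 * sin(165) = 3.8823

(-14.4889, 3.8823)


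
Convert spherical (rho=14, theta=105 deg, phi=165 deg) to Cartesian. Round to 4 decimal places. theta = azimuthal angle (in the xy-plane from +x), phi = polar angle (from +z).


x = 14 * sin(165) * cos(105) = -0.9378
y = 14 * sin(165) * sin(105) = 3.5
z = 14 * cos(165) = -13.523

(-0.9378, 3.5, -13.523)


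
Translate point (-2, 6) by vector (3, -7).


Translation: (x+dx, y+dy) = (-2+3, 6+-7) = (1, -1)

(1, -1)


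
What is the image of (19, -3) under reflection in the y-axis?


Reflection across y-axis: (x, y) -> (-x, y)
(19, -3) -> (-19, -3)

(-19, -3)


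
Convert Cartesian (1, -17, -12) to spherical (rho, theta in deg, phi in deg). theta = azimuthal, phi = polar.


rho = sqrt(1^2 + (-17)^2 + (-12)^2) = 20.8327
theta = atan2(-17, 1) = 273.3665 deg
phi = acos(-12/20.8327) = 125.171 deg

rho = 20.8327, theta = 273.3665 deg, phi = 125.171 deg


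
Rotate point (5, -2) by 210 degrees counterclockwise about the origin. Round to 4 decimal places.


x' = 5*cos(210) - -2*sin(210) = -5.3301
y' = 5*sin(210) + -2*cos(210) = -0.7679

(-5.3301, -0.7679)


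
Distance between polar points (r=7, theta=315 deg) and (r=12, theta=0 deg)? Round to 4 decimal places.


d = sqrt(r1^2 + r2^2 - 2*r1*r2*cos(t2-t1))
d = sqrt(7^2 + 12^2 - 2*7*12*cos(0-315)) = 8.6143

8.6143


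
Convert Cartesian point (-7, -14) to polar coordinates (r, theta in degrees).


r = sqrt((-7)^2 + (-14)^2) = 15.6525
theta = atan2(-14, -7) = 243.4349 degrees

r = 15.6525, theta = 243.4349 degrees


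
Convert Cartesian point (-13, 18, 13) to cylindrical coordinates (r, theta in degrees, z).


r = sqrt((-13)^2 + 18^2) = 22.2036
theta = atan2(18, -13) = 125.8377 deg
z = 13

r = 22.2036, theta = 125.8377 deg, z = 13


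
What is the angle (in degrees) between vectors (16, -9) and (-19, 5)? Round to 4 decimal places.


dot = 16*-19 + -9*5 = -349
|u| = 18.3576, |v| = 19.6469
cos(angle) = -0.9676
angle = 165.3858 degrees

165.3858 degrees


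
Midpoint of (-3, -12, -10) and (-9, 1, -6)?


Midpoint = ((-3+-9)/2, (-12+1)/2, (-10+-6)/2) = (-6, -5.5, -8)

(-6, -5.5, -8)


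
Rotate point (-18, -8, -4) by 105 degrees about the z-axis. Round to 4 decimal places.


x' = -18*cos(105) - -8*sin(105) = 12.3861
y' = -18*sin(105) + -8*cos(105) = -15.3161
z' = -4

(12.3861, -15.3161, -4)


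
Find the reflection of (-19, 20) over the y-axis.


Reflection across y-axis: (x, y) -> (-x, y)
(-19, 20) -> (19, 20)

(19, 20)


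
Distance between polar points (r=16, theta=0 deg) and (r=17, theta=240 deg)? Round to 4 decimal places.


d = sqrt(r1^2 + r2^2 - 2*r1*r2*cos(t2-t1))
d = sqrt(16^2 + 17^2 - 2*16*17*cos(240-0)) = 28.5832

28.5832


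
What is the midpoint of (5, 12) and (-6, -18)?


Midpoint = ((5+-6)/2, (12+-18)/2) = (-0.5, -3)

(-0.5, -3)


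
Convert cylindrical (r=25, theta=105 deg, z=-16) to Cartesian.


x = 25 * cos(105) = -6.4705
y = 25 * sin(105) = 24.1481
z = -16

(-6.4705, 24.1481, -16)


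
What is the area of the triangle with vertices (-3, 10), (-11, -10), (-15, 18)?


Area = |x1(y2-y3) + x2(y3-y1) + x3(y1-y2)| / 2
= |-3*(-10-18) + -11*(18-10) + -15*(10--10)| / 2
= 152

152


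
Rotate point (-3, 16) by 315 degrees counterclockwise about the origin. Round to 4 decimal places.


x' = -3*cos(315) - 16*sin(315) = 9.1924
y' = -3*sin(315) + 16*cos(315) = 13.435

(9.1924, 13.435)


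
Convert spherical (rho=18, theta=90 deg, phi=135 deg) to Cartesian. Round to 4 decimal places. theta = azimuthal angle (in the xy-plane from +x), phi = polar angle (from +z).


x = 18 * sin(135) * cos(90) = 0
y = 18 * sin(135) * sin(90) = 12.7279
z = 18 * cos(135) = -12.7279

(0, 12.7279, -12.7279)


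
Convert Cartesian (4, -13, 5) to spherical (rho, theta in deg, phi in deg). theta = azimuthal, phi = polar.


rho = sqrt(4^2 + (-13)^2 + 5^2) = 14.4914
theta = atan2(-13, 4) = 287.1027 deg
phi = acos(5/14.4914) = 69.8162 deg

rho = 14.4914, theta = 287.1027 deg, phi = 69.8162 deg


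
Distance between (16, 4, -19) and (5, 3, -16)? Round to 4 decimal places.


d = sqrt((5-16)^2 + (3-4)^2 + (-16--19)^2) = 11.4455

11.4455


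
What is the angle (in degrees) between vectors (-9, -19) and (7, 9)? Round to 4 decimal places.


dot = -9*7 + -19*9 = -234
|u| = 21.0238, |v| = 11.4018
cos(angle) = -0.9762
angle = 167.4712 degrees

167.4712 degrees


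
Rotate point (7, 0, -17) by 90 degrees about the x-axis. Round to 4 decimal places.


x' = 7
y' = 0*cos(90) - -17*sin(90) = 17
z' = 0*sin(90) + -17*cos(90) = 0

(7, 17, 0)


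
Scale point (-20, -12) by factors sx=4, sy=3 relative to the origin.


Scaling: (x*sx, y*sy) = (-20*4, -12*3) = (-80, -36)

(-80, -36)


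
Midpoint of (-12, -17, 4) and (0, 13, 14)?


Midpoint = ((-12+0)/2, (-17+13)/2, (4+14)/2) = (-6, -2, 9)

(-6, -2, 9)


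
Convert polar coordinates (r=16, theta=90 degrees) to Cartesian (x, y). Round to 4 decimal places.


x = 16 * cos(90) = 0
y = 16 * sin(90) = 16

(0, 16)


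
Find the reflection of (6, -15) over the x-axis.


Reflection across x-axis: (x, y) -> (x, -y)
(6, -15) -> (6, 15)

(6, 15)


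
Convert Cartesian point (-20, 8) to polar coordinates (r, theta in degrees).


r = sqrt((-20)^2 + 8^2) = 21.5407
theta = atan2(8, -20) = 158.1986 degrees

r = 21.5407, theta = 158.1986 degrees


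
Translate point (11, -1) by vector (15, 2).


Translation: (x+dx, y+dy) = (11+15, -1+2) = (26, 1)

(26, 1)


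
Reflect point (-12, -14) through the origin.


Reflection through origin: (x, y) -> (-x, -y)
(-12, -14) -> (12, 14)

(12, 14)


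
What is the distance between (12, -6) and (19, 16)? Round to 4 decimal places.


d = sqrt((19-12)^2 + (16--6)^2) = 23.0868

23.0868


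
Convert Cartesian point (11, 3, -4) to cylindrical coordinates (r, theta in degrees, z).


r = sqrt(11^2 + 3^2) = 11.4018
theta = atan2(3, 11) = 15.2551 deg
z = -4

r = 11.4018, theta = 15.2551 deg, z = -4


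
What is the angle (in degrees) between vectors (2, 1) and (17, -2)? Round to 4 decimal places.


dot = 2*17 + 1*-2 = 32
|u| = 2.2361, |v| = 17.1172
cos(angle) = 0.836
angle = 33.2749 degrees

33.2749 degrees


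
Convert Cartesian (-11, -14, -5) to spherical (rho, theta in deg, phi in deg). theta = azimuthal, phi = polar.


rho = sqrt((-11)^2 + (-14)^2 + (-5)^2) = 18.4932
theta = atan2(-14, -11) = 231.8428 deg
phi = acos(-5/18.4932) = 105.6862 deg

rho = 18.4932, theta = 231.8428 deg, phi = 105.6862 deg


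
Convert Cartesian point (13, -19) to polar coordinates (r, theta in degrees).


r = sqrt(13^2 + (-19)^2) = 23.0217
theta = atan2(-19, 13) = 304.3803 degrees

r = 23.0217, theta = 304.3803 degrees


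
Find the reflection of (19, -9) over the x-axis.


Reflection across x-axis: (x, y) -> (x, -y)
(19, -9) -> (19, 9)

(19, 9)


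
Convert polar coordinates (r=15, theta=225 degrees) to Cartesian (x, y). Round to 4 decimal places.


x = 15 * cos(225) = -10.6066
y = 15 * sin(225) = -10.6066

(-10.6066, -10.6066)


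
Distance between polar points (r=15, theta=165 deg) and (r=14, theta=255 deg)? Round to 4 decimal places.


d = sqrt(r1^2 + r2^2 - 2*r1*r2*cos(t2-t1))
d = sqrt(15^2 + 14^2 - 2*15*14*cos(255-165)) = 20.5183

20.5183


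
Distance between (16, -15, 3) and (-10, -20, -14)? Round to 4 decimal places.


d = sqrt((-10-16)^2 + (-20--15)^2 + (-14-3)^2) = 31.4643

31.4643


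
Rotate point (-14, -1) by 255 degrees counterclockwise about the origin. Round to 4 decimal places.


x' = -14*cos(255) - -1*sin(255) = 2.6575
y' = -14*sin(255) + -1*cos(255) = 13.7818

(2.6575, 13.7818)


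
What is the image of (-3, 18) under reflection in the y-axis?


Reflection across y-axis: (x, y) -> (-x, y)
(-3, 18) -> (3, 18)

(3, 18)


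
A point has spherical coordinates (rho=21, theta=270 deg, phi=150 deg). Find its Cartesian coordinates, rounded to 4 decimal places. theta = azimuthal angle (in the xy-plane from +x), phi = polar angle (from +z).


x = 21 * sin(150) * cos(270) = 0
y = 21 * sin(150) * sin(270) = -10.5
z = 21 * cos(150) = -18.1865

(0, -10.5, -18.1865)


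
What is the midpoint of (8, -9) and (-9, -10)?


Midpoint = ((8+-9)/2, (-9+-10)/2) = (-0.5, -9.5)

(-0.5, -9.5)


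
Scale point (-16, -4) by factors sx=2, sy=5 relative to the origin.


Scaling: (x*sx, y*sy) = (-16*2, -4*5) = (-32, -20)

(-32, -20)


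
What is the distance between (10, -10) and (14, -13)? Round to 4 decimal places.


d = sqrt((14-10)^2 + (-13--10)^2) = 5

5


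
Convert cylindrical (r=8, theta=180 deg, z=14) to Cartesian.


x = 8 * cos(180) = -8
y = 8 * sin(180) = 0
z = 14

(-8, 0, 14)


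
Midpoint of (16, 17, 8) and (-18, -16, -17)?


Midpoint = ((16+-18)/2, (17+-16)/2, (8+-17)/2) = (-1, 0.5, -4.5)

(-1, 0.5, -4.5)


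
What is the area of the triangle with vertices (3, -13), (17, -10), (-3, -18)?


Area = |x1(y2-y3) + x2(y3-y1) + x3(y1-y2)| / 2
= |3*(-10--18) + 17*(-18--13) + -3*(-13--10)| / 2
= 26

26


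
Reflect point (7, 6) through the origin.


Reflection through origin: (x, y) -> (-x, -y)
(7, 6) -> (-7, -6)

(-7, -6)


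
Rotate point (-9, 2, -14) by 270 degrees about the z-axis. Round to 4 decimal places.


x' = -9*cos(270) - 2*sin(270) = 2
y' = -9*sin(270) + 2*cos(270) = 9
z' = -14

(2, 9, -14)


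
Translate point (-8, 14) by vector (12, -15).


Translation: (x+dx, y+dy) = (-8+12, 14+-15) = (4, -1)

(4, -1)


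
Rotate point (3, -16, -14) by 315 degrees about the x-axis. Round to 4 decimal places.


x' = 3
y' = -16*cos(315) - -14*sin(315) = -21.2132
z' = -16*sin(315) + -14*cos(315) = 1.4142

(3, -21.2132, 1.4142)


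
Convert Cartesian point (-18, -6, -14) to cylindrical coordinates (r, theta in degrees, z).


r = sqrt((-18)^2 + (-6)^2) = 18.9737
theta = atan2(-6, -18) = 198.4349 deg
z = -14

r = 18.9737, theta = 198.4349 deg, z = -14


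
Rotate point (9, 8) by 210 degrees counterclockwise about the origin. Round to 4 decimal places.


x' = 9*cos(210) - 8*sin(210) = -3.7942
y' = 9*sin(210) + 8*cos(210) = -11.4282

(-3.7942, -11.4282)


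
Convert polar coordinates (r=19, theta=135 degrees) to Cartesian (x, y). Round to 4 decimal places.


x = 19 * cos(135) = -13.435
y = 19 * sin(135) = 13.435

(-13.435, 13.435)


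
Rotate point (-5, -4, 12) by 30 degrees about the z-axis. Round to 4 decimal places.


x' = -5*cos(30) - -4*sin(30) = -2.3301
y' = -5*sin(30) + -4*cos(30) = -5.9641
z' = 12

(-2.3301, -5.9641, 12)


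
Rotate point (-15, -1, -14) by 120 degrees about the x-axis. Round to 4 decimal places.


x' = -15
y' = -1*cos(120) - -14*sin(120) = 12.6244
z' = -1*sin(120) + -14*cos(120) = 6.134

(-15, 12.6244, 6.134)


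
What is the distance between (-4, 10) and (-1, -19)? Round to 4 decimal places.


d = sqrt((-1--4)^2 + (-19-10)^2) = 29.1548

29.1548


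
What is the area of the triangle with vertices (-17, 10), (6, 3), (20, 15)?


Area = |x1(y2-y3) + x2(y3-y1) + x3(y1-y2)| / 2
= |-17*(3-15) + 6*(15-10) + 20*(10-3)| / 2
= 187

187


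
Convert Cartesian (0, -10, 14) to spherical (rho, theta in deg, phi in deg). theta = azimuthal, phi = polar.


rho = sqrt(0^2 + (-10)^2 + 14^2) = 17.2047
theta = atan2(-10, 0) = 270 deg
phi = acos(14/17.2047) = 35.5377 deg

rho = 17.2047, theta = 270 deg, phi = 35.5377 deg


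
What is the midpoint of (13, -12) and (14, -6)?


Midpoint = ((13+14)/2, (-12+-6)/2) = (13.5, -9)

(13.5, -9)


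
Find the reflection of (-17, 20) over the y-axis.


Reflection across y-axis: (x, y) -> (-x, y)
(-17, 20) -> (17, 20)

(17, 20)


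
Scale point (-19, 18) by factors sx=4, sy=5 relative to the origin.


Scaling: (x*sx, y*sy) = (-19*4, 18*5) = (-76, 90)

(-76, 90)


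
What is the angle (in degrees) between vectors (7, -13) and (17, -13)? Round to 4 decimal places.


dot = 7*17 + -13*-13 = 288
|u| = 14.7648, |v| = 21.4009
cos(angle) = 0.9114
angle = 24.2939 degrees

24.2939 degrees


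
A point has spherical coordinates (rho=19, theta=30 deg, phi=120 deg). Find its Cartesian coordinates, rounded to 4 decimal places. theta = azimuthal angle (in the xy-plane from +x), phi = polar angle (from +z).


x = 19 * sin(120) * cos(30) = 14.25
y = 19 * sin(120) * sin(30) = 8.2272
z = 19 * cos(120) = -9.5

(14.25, 8.2272, -9.5)


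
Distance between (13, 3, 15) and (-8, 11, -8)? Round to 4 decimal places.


d = sqrt((-8-13)^2 + (11-3)^2 + (-8-15)^2) = 32.1559

32.1559


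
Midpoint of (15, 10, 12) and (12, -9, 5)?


Midpoint = ((15+12)/2, (10+-9)/2, (12+5)/2) = (13.5, 0.5, 8.5)

(13.5, 0.5, 8.5)


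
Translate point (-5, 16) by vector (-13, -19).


Translation: (x+dx, y+dy) = (-5+-13, 16+-19) = (-18, -3)

(-18, -3)


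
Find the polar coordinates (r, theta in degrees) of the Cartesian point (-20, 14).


r = sqrt((-20)^2 + 14^2) = 24.4131
theta = atan2(14, -20) = 145.008 degrees

r = 24.4131, theta = 145.008 degrees


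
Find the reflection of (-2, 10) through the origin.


Reflection through origin: (x, y) -> (-x, -y)
(-2, 10) -> (2, -10)

(2, -10)


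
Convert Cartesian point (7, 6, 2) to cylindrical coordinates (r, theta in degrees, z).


r = sqrt(7^2 + 6^2) = 9.2195
theta = atan2(6, 7) = 40.6013 deg
z = 2

r = 9.2195, theta = 40.6013 deg, z = 2


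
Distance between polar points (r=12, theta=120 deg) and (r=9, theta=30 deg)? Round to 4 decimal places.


d = sqrt(r1^2 + r2^2 - 2*r1*r2*cos(t2-t1))
d = sqrt(12^2 + 9^2 - 2*12*9*cos(30-120)) = 15

15


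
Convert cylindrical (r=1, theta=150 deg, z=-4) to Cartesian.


x = 1 * cos(150) = -0.866
y = 1 * sin(150) = 0.5
z = -4

(-0.866, 0.5, -4)


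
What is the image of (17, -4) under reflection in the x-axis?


Reflection across x-axis: (x, y) -> (x, -y)
(17, -4) -> (17, 4)

(17, 4)


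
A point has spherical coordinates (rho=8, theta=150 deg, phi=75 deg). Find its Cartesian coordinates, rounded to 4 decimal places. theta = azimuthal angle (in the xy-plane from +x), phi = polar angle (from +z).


x = 8 * sin(75) * cos(150) = -6.6921
y = 8 * sin(75) * sin(150) = 3.8637
z = 8 * cos(75) = 2.0706

(-6.6921, 3.8637, 2.0706)


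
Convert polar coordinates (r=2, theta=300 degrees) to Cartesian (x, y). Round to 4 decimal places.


x = 2 * cos(300) = 1
y = 2 * sin(300) = -1.7321

(1, -1.7321)


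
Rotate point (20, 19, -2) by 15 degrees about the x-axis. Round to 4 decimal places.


x' = 20
y' = 19*cos(15) - -2*sin(15) = 18.8702
z' = 19*sin(15) + -2*cos(15) = 2.9857

(20, 18.8702, 2.9857)


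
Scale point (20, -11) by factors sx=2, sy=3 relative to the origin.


Scaling: (x*sx, y*sy) = (20*2, -11*3) = (40, -33)

(40, -33)


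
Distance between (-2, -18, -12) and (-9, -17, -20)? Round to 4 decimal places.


d = sqrt((-9--2)^2 + (-17--18)^2 + (-20--12)^2) = 10.6771

10.6771


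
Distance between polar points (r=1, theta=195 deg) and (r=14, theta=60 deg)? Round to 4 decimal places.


d = sqrt(r1^2 + r2^2 - 2*r1*r2*cos(t2-t1))
d = sqrt(1^2 + 14^2 - 2*1*14*cos(60-195)) = 14.7241

14.7241


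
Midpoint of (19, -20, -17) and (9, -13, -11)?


Midpoint = ((19+9)/2, (-20+-13)/2, (-17+-11)/2) = (14, -16.5, -14)

(14, -16.5, -14)


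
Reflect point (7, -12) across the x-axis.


Reflection across x-axis: (x, y) -> (x, -y)
(7, -12) -> (7, 12)

(7, 12)


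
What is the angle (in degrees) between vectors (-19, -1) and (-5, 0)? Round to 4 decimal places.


dot = -19*-5 + -1*0 = 95
|u| = 19.0263, |v| = 5
cos(angle) = 0.9986
angle = 3.0128 degrees

3.0128 degrees


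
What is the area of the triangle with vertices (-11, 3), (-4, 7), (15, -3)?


Area = |x1(y2-y3) + x2(y3-y1) + x3(y1-y2)| / 2
= |-11*(7--3) + -4*(-3-3) + 15*(3-7)| / 2
= 73

73


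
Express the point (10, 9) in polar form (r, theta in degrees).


r = sqrt(10^2 + 9^2) = 13.4536
theta = atan2(9, 10) = 41.9872 degrees

r = 13.4536, theta = 41.9872 degrees


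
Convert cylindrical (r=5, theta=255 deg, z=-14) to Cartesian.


x = 5 * cos(255) = -1.2941
y = 5 * sin(255) = -4.8296
z = -14

(-1.2941, -4.8296, -14)


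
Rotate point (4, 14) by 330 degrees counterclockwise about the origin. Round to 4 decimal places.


x' = 4*cos(330) - 14*sin(330) = 10.4641
y' = 4*sin(330) + 14*cos(330) = 10.1244

(10.4641, 10.1244)


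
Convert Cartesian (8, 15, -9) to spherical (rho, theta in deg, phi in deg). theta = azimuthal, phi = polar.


rho = sqrt(8^2 + 15^2 + (-9)^2) = 19.2354
theta = atan2(15, 8) = 61.9275 deg
phi = acos(-9/19.2354) = 117.8973 deg

rho = 19.2354, theta = 61.9275 deg, phi = 117.8973 deg


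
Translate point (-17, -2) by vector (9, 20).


Translation: (x+dx, y+dy) = (-17+9, -2+20) = (-8, 18)

(-8, 18)


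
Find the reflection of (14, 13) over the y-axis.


Reflection across y-axis: (x, y) -> (-x, y)
(14, 13) -> (-14, 13)

(-14, 13)


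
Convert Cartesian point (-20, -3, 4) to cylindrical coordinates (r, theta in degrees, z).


r = sqrt((-20)^2 + (-3)^2) = 20.2237
theta = atan2(-3, -20) = 188.5308 deg
z = 4

r = 20.2237, theta = 188.5308 deg, z = 4


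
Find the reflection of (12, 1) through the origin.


Reflection through origin: (x, y) -> (-x, -y)
(12, 1) -> (-12, -1)

(-12, -1)


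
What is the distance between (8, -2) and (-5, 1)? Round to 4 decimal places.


d = sqrt((-5-8)^2 + (1--2)^2) = 13.3417

13.3417


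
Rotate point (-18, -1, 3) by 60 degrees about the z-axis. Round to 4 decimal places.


x' = -18*cos(60) - -1*sin(60) = -8.134
y' = -18*sin(60) + -1*cos(60) = -16.0885
z' = 3

(-8.134, -16.0885, 3)


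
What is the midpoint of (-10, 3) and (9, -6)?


Midpoint = ((-10+9)/2, (3+-6)/2) = (-0.5, -1.5)

(-0.5, -1.5)


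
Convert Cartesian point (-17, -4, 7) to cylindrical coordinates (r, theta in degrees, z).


r = sqrt((-17)^2 + (-4)^2) = 17.4642
theta = atan2(-4, -17) = 193.2405 deg
z = 7

r = 17.4642, theta = 193.2405 deg, z = 7


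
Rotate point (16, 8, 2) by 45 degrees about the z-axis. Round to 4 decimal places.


x' = 16*cos(45) - 8*sin(45) = 5.6569
y' = 16*sin(45) + 8*cos(45) = 16.9706
z' = 2

(5.6569, 16.9706, 2)


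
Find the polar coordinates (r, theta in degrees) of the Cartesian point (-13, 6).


r = sqrt((-13)^2 + 6^2) = 14.3178
theta = atan2(6, -13) = 155.2249 degrees

r = 14.3178, theta = 155.2249 degrees


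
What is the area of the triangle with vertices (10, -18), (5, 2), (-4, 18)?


Area = |x1(y2-y3) + x2(y3-y1) + x3(y1-y2)| / 2
= |10*(2-18) + 5*(18--18) + -4*(-18-2)| / 2
= 50

50


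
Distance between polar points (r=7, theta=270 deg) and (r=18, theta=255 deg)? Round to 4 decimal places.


d = sqrt(r1^2 + r2^2 - 2*r1*r2*cos(t2-t1))
d = sqrt(7^2 + 18^2 - 2*7*18*cos(255-270)) = 11.3836

11.3836


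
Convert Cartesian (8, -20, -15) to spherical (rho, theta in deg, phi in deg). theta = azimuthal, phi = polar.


rho = sqrt(8^2 + (-20)^2 + (-15)^2) = 26.2488
theta = atan2(-20, 8) = 291.8014 deg
phi = acos(-15/26.2488) = 124.8517 deg

rho = 26.2488, theta = 291.8014 deg, phi = 124.8517 deg


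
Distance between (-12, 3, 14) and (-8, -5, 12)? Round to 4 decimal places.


d = sqrt((-8--12)^2 + (-5-3)^2 + (12-14)^2) = 9.1652

9.1652


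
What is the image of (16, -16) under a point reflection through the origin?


Reflection through origin: (x, y) -> (-x, -y)
(16, -16) -> (-16, 16)

(-16, 16)


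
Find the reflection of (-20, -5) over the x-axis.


Reflection across x-axis: (x, y) -> (x, -y)
(-20, -5) -> (-20, 5)

(-20, 5)


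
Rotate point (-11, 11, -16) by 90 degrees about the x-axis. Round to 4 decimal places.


x' = -11
y' = 11*cos(90) - -16*sin(90) = 16
z' = 11*sin(90) + -16*cos(90) = 11

(-11, 16, 11)


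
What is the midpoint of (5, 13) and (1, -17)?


Midpoint = ((5+1)/2, (13+-17)/2) = (3, -2)

(3, -2)


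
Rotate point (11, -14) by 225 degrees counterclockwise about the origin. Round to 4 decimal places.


x' = 11*cos(225) - -14*sin(225) = -17.6777
y' = 11*sin(225) + -14*cos(225) = 2.1213

(-17.6777, 2.1213)


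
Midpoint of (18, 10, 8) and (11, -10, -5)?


Midpoint = ((18+11)/2, (10+-10)/2, (8+-5)/2) = (14.5, 0, 1.5)

(14.5, 0, 1.5)


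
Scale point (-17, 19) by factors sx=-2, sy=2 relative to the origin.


Scaling: (x*sx, y*sy) = (-17*-2, 19*2) = (34, 38)

(34, 38)


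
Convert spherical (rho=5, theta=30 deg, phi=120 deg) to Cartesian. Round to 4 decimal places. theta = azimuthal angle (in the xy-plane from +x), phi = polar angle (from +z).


x = 5 * sin(120) * cos(30) = 3.75
y = 5 * sin(120) * sin(30) = 2.1651
z = 5 * cos(120) = -2.5

(3.75, 2.1651, -2.5)


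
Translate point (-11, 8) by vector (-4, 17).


Translation: (x+dx, y+dy) = (-11+-4, 8+17) = (-15, 25)

(-15, 25)


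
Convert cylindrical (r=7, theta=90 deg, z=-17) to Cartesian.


x = 7 * cos(90) = 0
y = 7 * sin(90) = 7
z = -17

(0, 7, -17)


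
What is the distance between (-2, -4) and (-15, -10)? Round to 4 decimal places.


d = sqrt((-15--2)^2 + (-10--4)^2) = 14.3178

14.3178


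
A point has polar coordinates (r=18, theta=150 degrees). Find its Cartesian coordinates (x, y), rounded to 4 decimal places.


x = 18 * cos(150) = -15.5885
y = 18 * sin(150) = 9

(-15.5885, 9)


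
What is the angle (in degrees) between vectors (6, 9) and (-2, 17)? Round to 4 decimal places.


dot = 6*-2 + 9*17 = 141
|u| = 10.8167, |v| = 17.1172
cos(angle) = 0.7615
angle = 40.3999 degrees

40.3999 degrees


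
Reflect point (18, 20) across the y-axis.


Reflection across y-axis: (x, y) -> (-x, y)
(18, 20) -> (-18, 20)

(-18, 20)


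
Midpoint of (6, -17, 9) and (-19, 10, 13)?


Midpoint = ((6+-19)/2, (-17+10)/2, (9+13)/2) = (-6.5, -3.5, 11)

(-6.5, -3.5, 11)


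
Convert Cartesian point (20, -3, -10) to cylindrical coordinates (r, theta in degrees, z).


r = sqrt(20^2 + (-3)^2) = 20.2237
theta = atan2(-3, 20) = 351.4692 deg
z = -10

r = 20.2237, theta = 351.4692 deg, z = -10


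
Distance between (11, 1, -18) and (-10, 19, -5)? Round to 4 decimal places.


d = sqrt((-10-11)^2 + (19-1)^2 + (-5--18)^2) = 30.5614

30.5614


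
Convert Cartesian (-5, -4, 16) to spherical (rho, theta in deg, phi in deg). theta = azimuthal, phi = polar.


rho = sqrt((-5)^2 + (-4)^2 + 16^2) = 17.2337
theta = atan2(-4, -5) = 218.6598 deg
phi = acos(16/17.2337) = 21.8111 deg

rho = 17.2337, theta = 218.6598 deg, phi = 21.8111 deg


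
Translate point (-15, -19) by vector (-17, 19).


Translation: (x+dx, y+dy) = (-15+-17, -19+19) = (-32, 0)

(-32, 0)


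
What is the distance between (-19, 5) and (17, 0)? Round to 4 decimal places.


d = sqrt((17--19)^2 + (0-5)^2) = 36.3456

36.3456


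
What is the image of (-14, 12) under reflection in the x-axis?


Reflection across x-axis: (x, y) -> (x, -y)
(-14, 12) -> (-14, -12)

(-14, -12)


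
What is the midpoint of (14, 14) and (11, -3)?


Midpoint = ((14+11)/2, (14+-3)/2) = (12.5, 5.5)

(12.5, 5.5)


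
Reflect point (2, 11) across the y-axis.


Reflection across y-axis: (x, y) -> (-x, y)
(2, 11) -> (-2, 11)

(-2, 11)


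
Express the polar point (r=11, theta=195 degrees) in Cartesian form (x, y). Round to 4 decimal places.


x = 11 * cos(195) = -10.6252
y = 11 * sin(195) = -2.847

(-10.6252, -2.847)


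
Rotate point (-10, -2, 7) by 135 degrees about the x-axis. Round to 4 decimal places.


x' = -10
y' = -2*cos(135) - 7*sin(135) = -3.5355
z' = -2*sin(135) + 7*cos(135) = -6.364

(-10, -3.5355, -6.364)


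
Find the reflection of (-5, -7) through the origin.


Reflection through origin: (x, y) -> (-x, -y)
(-5, -7) -> (5, 7)

(5, 7)


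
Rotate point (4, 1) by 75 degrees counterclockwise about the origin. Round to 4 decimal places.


x' = 4*cos(75) - 1*sin(75) = 0.0694
y' = 4*sin(75) + 1*cos(75) = 4.1225

(0.0694, 4.1225)


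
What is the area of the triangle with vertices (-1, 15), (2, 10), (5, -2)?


Area = |x1(y2-y3) + x2(y3-y1) + x3(y1-y2)| / 2
= |-1*(10--2) + 2*(-2-15) + 5*(15-10)| / 2
= 10.5

10.5


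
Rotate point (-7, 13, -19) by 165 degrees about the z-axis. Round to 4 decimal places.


x' = -7*cos(165) - 13*sin(165) = 3.3968
y' = -7*sin(165) + 13*cos(165) = -14.3688
z' = -19

(3.3968, -14.3688, -19)


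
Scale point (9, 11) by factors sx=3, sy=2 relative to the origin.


Scaling: (x*sx, y*sy) = (9*3, 11*2) = (27, 22)

(27, 22)


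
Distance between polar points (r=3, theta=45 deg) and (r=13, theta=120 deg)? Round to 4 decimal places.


d = sqrt(r1^2 + r2^2 - 2*r1*r2*cos(t2-t1))
d = sqrt(3^2 + 13^2 - 2*3*13*cos(120-45)) = 12.5623

12.5623


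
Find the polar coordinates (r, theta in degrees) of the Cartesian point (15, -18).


r = sqrt(15^2 + (-18)^2) = 23.4307
theta = atan2(-18, 15) = 309.8056 degrees

r = 23.4307, theta = 309.8056 degrees


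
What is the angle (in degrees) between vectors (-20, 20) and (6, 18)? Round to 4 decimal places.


dot = -20*6 + 20*18 = 240
|u| = 28.2843, |v| = 18.9737
cos(angle) = 0.4472
angle = 63.4349 degrees

63.4349 degrees


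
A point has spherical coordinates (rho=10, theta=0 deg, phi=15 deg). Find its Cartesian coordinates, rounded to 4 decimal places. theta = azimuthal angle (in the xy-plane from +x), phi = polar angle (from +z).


x = 10 * sin(15) * cos(0) = 2.5882
y = 10 * sin(15) * sin(0) = 0
z = 10 * cos(15) = 9.6593

(2.5882, 0, 9.6593)


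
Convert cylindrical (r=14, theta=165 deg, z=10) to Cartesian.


x = 14 * cos(165) = -13.523
y = 14 * sin(165) = 3.6235
z = 10

(-13.523, 3.6235, 10)


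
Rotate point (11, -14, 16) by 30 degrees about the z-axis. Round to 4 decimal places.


x' = 11*cos(30) - -14*sin(30) = 16.5263
y' = 11*sin(30) + -14*cos(30) = -6.6244
z' = 16

(16.5263, -6.6244, 16)


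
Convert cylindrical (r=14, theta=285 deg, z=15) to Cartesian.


x = 14 * cos(285) = 3.6235
y = 14 * sin(285) = -13.523
z = 15

(3.6235, -13.523, 15)


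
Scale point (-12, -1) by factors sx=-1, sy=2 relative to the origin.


Scaling: (x*sx, y*sy) = (-12*-1, -1*2) = (12, -2)

(12, -2)


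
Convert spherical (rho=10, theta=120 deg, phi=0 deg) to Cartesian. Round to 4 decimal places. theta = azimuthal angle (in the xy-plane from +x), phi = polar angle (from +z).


x = 10 * sin(0) * cos(120) = 0
y = 10 * sin(0) * sin(120) = 0
z = 10 * cos(0) = 10

(0, 0, 10)


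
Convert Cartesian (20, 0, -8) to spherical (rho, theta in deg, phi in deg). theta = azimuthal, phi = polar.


rho = sqrt(20^2 + 0^2 + (-8)^2) = 21.5407
theta = atan2(0, 20) = 0 deg
phi = acos(-8/21.5407) = 111.8014 deg

rho = 21.5407, theta = 0 deg, phi = 111.8014 deg


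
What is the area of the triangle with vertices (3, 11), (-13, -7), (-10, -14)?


Area = |x1(y2-y3) + x2(y3-y1) + x3(y1-y2)| / 2
= |3*(-7--14) + -13*(-14-11) + -10*(11--7)| / 2
= 83

83


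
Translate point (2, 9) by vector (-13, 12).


Translation: (x+dx, y+dy) = (2+-13, 9+12) = (-11, 21)

(-11, 21)


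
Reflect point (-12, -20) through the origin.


Reflection through origin: (x, y) -> (-x, -y)
(-12, -20) -> (12, 20)

(12, 20)


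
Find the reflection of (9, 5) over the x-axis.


Reflection across x-axis: (x, y) -> (x, -y)
(9, 5) -> (9, -5)

(9, -5)


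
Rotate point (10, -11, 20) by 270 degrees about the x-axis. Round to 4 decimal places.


x' = 10
y' = -11*cos(270) - 20*sin(270) = 20
z' = -11*sin(270) + 20*cos(270) = 11

(10, 20, 11)


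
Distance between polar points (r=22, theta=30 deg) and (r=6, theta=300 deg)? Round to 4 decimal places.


d = sqrt(r1^2 + r2^2 - 2*r1*r2*cos(t2-t1))
d = sqrt(22^2 + 6^2 - 2*22*6*cos(300-30)) = 22.8035

22.8035


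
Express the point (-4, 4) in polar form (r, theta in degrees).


r = sqrt((-4)^2 + 4^2) = 5.6569
theta = atan2(4, -4) = 135 degrees

r = 5.6569, theta = 135 degrees


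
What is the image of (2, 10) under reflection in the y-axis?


Reflection across y-axis: (x, y) -> (-x, y)
(2, 10) -> (-2, 10)

(-2, 10)


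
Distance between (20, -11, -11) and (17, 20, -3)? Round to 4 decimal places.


d = sqrt((17-20)^2 + (20--11)^2 + (-3--11)^2) = 32.1559

32.1559


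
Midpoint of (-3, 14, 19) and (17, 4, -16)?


Midpoint = ((-3+17)/2, (14+4)/2, (19+-16)/2) = (7, 9, 1.5)

(7, 9, 1.5)


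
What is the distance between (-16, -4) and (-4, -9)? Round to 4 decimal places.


d = sqrt((-4--16)^2 + (-9--4)^2) = 13

13


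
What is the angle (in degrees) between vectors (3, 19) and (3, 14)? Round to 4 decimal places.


dot = 3*3 + 19*14 = 275
|u| = 19.2354, |v| = 14.3178
cos(angle) = 0.9985
angle = 3.1221 degrees

3.1221 degrees


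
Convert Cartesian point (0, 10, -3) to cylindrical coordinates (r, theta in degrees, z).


r = sqrt(0^2 + 10^2) = 10
theta = atan2(10, 0) = 90 deg
z = -3

r = 10, theta = 90 deg, z = -3


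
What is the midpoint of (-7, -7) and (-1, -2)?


Midpoint = ((-7+-1)/2, (-7+-2)/2) = (-4, -4.5)

(-4, -4.5)


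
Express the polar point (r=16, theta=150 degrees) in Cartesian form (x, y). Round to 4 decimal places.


x = 16 * cos(150) = -13.8564
y = 16 * sin(150) = 8

(-13.8564, 8)


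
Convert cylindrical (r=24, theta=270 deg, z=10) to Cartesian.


x = 24 * cos(270) = 0
y = 24 * sin(270) = -24
z = 10

(0, -24, 10)


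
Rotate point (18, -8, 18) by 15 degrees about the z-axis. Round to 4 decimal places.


x' = 18*cos(15) - -8*sin(15) = 19.4572
y' = 18*sin(15) + -8*cos(15) = -3.0687
z' = 18

(19.4572, -3.0687, 18)


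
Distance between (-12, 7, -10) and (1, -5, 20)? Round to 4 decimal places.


d = sqrt((1--12)^2 + (-5-7)^2 + (20--10)^2) = 34.8281

34.8281


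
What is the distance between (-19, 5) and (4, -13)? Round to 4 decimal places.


d = sqrt((4--19)^2 + (-13-5)^2) = 29.2062

29.2062


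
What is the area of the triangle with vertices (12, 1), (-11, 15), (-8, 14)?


Area = |x1(y2-y3) + x2(y3-y1) + x3(y1-y2)| / 2
= |12*(15-14) + -11*(14-1) + -8*(1-15)| / 2
= 9.5

9.5


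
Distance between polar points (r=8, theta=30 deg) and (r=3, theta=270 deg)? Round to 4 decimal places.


d = sqrt(r1^2 + r2^2 - 2*r1*r2*cos(t2-t1))
d = sqrt(8^2 + 3^2 - 2*8*3*cos(270-30)) = 9.8489

9.8489


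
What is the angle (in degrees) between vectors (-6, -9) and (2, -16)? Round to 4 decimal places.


dot = -6*2 + -9*-16 = 132
|u| = 10.8167, |v| = 16.1245
cos(angle) = 0.7568
angle = 40.8151 degrees

40.8151 degrees


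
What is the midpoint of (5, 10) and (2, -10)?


Midpoint = ((5+2)/2, (10+-10)/2) = (3.5, 0)

(3.5, 0)


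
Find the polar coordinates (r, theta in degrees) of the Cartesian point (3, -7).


r = sqrt(3^2 + (-7)^2) = 7.6158
theta = atan2(-7, 3) = 293.1986 degrees

r = 7.6158, theta = 293.1986 degrees


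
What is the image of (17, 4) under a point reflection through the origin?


Reflection through origin: (x, y) -> (-x, -y)
(17, 4) -> (-17, -4)

(-17, -4)


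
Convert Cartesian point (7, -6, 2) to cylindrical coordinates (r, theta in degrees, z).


r = sqrt(7^2 + (-6)^2) = 9.2195
theta = atan2(-6, 7) = 319.3987 deg
z = 2

r = 9.2195, theta = 319.3987 deg, z = 2


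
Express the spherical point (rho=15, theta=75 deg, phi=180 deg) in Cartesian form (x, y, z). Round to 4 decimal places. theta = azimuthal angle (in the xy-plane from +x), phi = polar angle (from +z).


x = 15 * sin(180) * cos(75) = 0
y = 15 * sin(180) * sin(75) = 0
z = 15 * cos(180) = -15

(0, 0, -15)


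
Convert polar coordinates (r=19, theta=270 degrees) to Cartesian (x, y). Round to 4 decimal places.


x = 19 * cos(270) = 0
y = 19 * sin(270) = -19

(0, -19)


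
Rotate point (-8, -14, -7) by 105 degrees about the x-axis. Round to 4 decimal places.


x' = -8
y' = -14*cos(105) - -7*sin(105) = 10.3849
z' = -14*sin(105) + -7*cos(105) = -11.7112

(-8, 10.3849, -11.7112)
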